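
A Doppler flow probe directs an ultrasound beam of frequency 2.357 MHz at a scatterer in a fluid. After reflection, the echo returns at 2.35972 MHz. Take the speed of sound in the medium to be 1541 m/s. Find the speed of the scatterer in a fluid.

0.89 m/s

Double Doppler shift off a moving reflector: f₂ = f₀ · (v + u)/(v − u) (u > 0 toward emitter).
Rearranging, u = v · (f₂ − f₀)/(f₂ + f₀) = 1541 × 0.00272/4.71672 ≈ 0.89 m/s.
So the scatterer in a fluid is moving at 0.89 m/s toward the emitter.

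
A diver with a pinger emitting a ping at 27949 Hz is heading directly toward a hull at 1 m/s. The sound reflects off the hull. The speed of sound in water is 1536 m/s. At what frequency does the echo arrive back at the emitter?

The hull receives the sound from a moving source: f₁ = f₀ · v/(v − v_e) = 27949 × 1536/1535 ≈ 27967 Hz.
On the return leg the diver with a pinger is a moving observer: f₂ = f₁ · (v + v_e)/v = 27967 × 1537/1536 ≈ 27985 Hz.
Equivalently f₂ = f₀ · (v + v_e)/(v − v_e).

27985 Hz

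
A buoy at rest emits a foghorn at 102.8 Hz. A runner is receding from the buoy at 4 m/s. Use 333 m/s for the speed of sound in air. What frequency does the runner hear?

102 Hz

Moving observer, stationary source: f' = f · (v − v_o)/v.
f' = 102.8 × (333 − 4)/333 = 102.8 × 329/333 ≈ 102 Hz.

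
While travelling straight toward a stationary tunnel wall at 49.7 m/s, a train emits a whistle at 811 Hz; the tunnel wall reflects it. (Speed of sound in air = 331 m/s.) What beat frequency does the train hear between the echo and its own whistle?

The tunnel wall receives the sound from a moving source: f₁ = f₀ · v/(v − v_e) = 811 × 331/281.3 ≈ 954 Hz.
On the return leg the train is a moving observer: f₂ = f₁ · (v + v_e)/v = 954 × 380.7/331 ≈ 1098 Hz.
Equivalently f₂ = f₀ · (v + v_e)/(v − v_e).
Beat against the emitted tone: |f₂ − f₀| = 2v_e·f₀/(v − v_e) = 2 × 49.7 × 811/281.3 ≈ 287 Hz.

287 Hz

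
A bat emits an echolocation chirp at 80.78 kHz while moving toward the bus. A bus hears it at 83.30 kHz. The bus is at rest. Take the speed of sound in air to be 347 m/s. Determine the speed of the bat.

f' = f · v/(v − v_s) ⇒ v_s = v · |1 − f/f'|.
v_s = 347 × |1 − 80.78/83.30| = 347 × 0.03025 ≈ 10.5 m/s.

10.5 m/s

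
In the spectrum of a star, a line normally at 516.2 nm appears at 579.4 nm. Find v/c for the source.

λ'/λ₀ = 1.1224 > 1 (redshift), so the source is receding.
λ'/λ₀ = √((1 + β)/(1 − β)) for a receding source ⇒ β = (r² − 1)/(r² + 1) with r = λ'/λ₀.
β = (1.2599 − 1)/(1.2599 + 1) ≈ 0.115.

0.115c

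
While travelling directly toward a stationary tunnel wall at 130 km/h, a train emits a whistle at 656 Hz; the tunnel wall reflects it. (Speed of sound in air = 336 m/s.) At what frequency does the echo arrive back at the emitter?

130 km/h = 36.11 m/s.
The tunnel wall receives the sound from a moving source: f₁ = f₀ · v/(v − v_e) = 656 × 336/299.89 ≈ 735 Hz.
On the return leg the train is a moving observer: f₂ = f₁ · (v + v_e)/v = 735 × 372.11/336 ≈ 814 Hz.
Equivalently f₂ = f₀ · (v + v_e)/(v − v_e).

814 Hz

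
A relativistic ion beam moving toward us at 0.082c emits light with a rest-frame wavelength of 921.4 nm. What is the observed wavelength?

848.7 nm

Relativistic Doppler for wavelength: λ' = λ₀ · √((1 − β)/(1 + β)).
λ' = 921.4 × √(0.9180/1.0820) = 921.4 × 0.92110 ≈ 848.7 nm.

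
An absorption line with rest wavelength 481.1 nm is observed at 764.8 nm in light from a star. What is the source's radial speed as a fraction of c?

λ'/λ₀ = 1.5897 > 1 (redshift), so the source is receding.
λ'/λ₀ = √((1 + β)/(1 − β)) for a receding source ⇒ β = (r² − 1)/(r² + 1) with r = λ'/λ₀.
β = (2.5271 − 1)/(2.5271 + 1) ≈ 0.433.

0.433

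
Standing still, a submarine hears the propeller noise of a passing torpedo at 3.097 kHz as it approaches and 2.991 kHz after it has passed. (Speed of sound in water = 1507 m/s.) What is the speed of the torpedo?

26 m/s

f₁/f₂ = (v + v_s)/(v − v_s), so v_s = v · (f₁ − f₂)/(f₁ + f₂).
v_s = 1507 × (3.097 − 2.991)/(3.097 + 2.991) = 1507 × 0.106/6.088 ≈ 26 m/s.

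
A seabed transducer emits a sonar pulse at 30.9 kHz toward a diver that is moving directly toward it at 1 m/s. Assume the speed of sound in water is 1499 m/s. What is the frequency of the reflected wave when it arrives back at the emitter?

30.9 kHz

The diver first receives the wave as a moving observer: f₁ = f₀ · (v + u)/v = 30.9 × (1499 + 1)/1499 ≈ 30.9 kHz.
On reflection it acts as a source moving toward the stationary detector: f₂ = f₁ · v/(v − u) = 30.9 × 1499/1498 ≈ 30.9 kHz.
Equivalently f₂ = f₀ · (v + u)/(v − u).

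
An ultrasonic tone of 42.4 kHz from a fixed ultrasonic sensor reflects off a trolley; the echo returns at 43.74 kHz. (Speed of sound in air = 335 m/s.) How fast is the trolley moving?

5.2 m/s

Double Doppler shift off a moving reflector: f₂ = f₀ · (v + u)/(v − u) (u > 0 toward emitter).
Rearranging, u = v · (f₂ − f₀)/(f₂ + f₀) = 335 × 1.34/86.14 ≈ 5.2 m/s.
So the trolley is moving at 5.2 m/s toward the emitter.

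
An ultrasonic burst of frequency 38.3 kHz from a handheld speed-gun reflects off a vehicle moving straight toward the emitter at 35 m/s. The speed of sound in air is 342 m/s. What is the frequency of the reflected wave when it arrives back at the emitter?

At the vehicle (a moving observer), f₁ = f₀ · (v + u)/v = 38.3 × 377/342 ≈ 42.2 kHz.
On reflection it acts as a source moving toward the stationary detector: f₂ = f₁ · v/(v − u) = 42.2 × 342/307 ≈ 47.0 kHz.
Equivalently f₂ = f₀ · (v + u)/(v − u).

47.0 kHz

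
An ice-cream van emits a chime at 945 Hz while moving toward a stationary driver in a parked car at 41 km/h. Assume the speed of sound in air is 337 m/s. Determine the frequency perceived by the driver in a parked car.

41 km/h = 11.39 m/s.
Only the source moves, toward the listener, so f' = f · v/(v − v_s).
f' = 945 × 337/(337 − 11.39) = 945 × 337/325.6 ≈ 978 Hz.

978 Hz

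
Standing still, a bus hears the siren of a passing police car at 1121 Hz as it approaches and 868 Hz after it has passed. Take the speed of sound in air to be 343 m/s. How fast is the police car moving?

f₁/f₂ = (v + v_s)/(v − v_s), so v_s = v · (f₁ − f₂)/(f₁ + f₂).
v_s = 343 × (1121 − 868)/(1121 + 868) = 343 × 253/1989 ≈ 44 m/s.

44 m/s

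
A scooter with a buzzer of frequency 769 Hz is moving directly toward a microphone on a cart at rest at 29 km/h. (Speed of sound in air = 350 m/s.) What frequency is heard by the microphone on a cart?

787 Hz

29 km/h = 8.056 m/s.
Only the source moves, toward the listener, so f' = f · v/(v − v_s).
f' = 769 × 350/(350 − 8.056) = 769 × 350/341.9 ≈ 787 Hz.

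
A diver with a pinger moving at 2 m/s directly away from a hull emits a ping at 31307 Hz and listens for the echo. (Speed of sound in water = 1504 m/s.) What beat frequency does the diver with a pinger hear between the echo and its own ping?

The hull receives the sound from a moving source: f₁ = f₀ · v/(v + v_e) = 31307 × 1504/1506 ≈ 31265.4 Hz.
On the return leg the diver with a pinger is a moving observer: f₂ = f₁ · (v − v_e)/v = 31265.4 × 1502/1504 ≈ 31223.8 Hz.
Beat against the emitted tone: |f₂ − f₀| = 2v_e·f₀/(v + v_e) = 2 × 2 × 31307/1506 ≈ 83 Hz.

83 Hz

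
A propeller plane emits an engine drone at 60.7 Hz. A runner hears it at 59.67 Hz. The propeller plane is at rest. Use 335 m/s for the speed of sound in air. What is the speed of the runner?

f' < f, so the runner is receding.
f' = f · (v − v_o)/v ⇒ v_o = v · |f'/f − 1|.
v_o = 335 × |59.67/60.7 − 1| = 335 × 0.01697 ≈ 5.7 m/s.

5.7 m/s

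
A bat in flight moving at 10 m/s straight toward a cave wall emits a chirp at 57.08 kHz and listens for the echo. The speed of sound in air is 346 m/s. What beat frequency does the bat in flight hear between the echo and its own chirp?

The cave wall receives the sound from a moving source: f₁ = f₀ · v/(v − v_e) = 57.08 × 346/336 ≈ 58.78 kHz.
On the return leg the bat in flight is a moving observer: f₂ = f₁ · (v + v_e)/v = 58.78 × 356/346 ≈ 60.48 kHz.
Equivalently f₂ = f₀ · (v + v_e)/(v − v_e).
Beat against the emitted tone (with f₀ = 57080 Hz): |f₂ − f₀| = 2v_e·f₀/(v − v_e) = 2 × 10 × 57080/336 ≈ 3398 Hz.

3398 Hz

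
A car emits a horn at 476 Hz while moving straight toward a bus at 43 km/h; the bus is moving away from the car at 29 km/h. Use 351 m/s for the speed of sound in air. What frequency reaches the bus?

481 Hz

43 km/h = 11.94 m/s; 29 km/h = 8.056 m/s.
With source approaching and observer receding, f' = f · (v − v_o)/(v − v_s).
f' = 476 × (351 − 8.056)/(351 − 11.94) = 476 × 342.94/339.06 ≈ 481 Hz.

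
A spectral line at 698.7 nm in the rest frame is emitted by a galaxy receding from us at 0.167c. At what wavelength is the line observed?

Relativistic Doppler for wavelength: λ' = λ₀ · √((1 + β)/(1 − β)).
λ' = 698.7 × √(1.1670/0.8330) = 698.7 × 1.18362 ≈ 827.0 nm.

827.0 nm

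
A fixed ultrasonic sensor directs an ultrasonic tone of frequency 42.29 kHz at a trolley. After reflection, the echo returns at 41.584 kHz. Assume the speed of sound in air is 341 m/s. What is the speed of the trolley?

Double Doppler shift off a moving reflector: f₂ = f₀ · (v + u)/(v − u) (u > 0 toward emitter).
Rearranging, u = v · (f₂ − f₀)/(f₂ + f₀) = 341 × -0.706/83.874 ≈ -2.87 m/s.
So the trolley is moving at 2.87 m/s away from the emitter.

2.87 m/s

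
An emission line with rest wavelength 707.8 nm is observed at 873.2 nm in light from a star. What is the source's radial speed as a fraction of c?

λ'/λ₀ = 1.2337 > 1 (redshift), so the source is receding.
λ'/λ₀ = √((1 + β)/(1 − β)) for a receding source ⇒ β = (r² − 1)/(r² + 1) with r = λ'/λ₀.
β = (1.5220 − 1)/(1.5220 + 1) ≈ 0.207.

0.207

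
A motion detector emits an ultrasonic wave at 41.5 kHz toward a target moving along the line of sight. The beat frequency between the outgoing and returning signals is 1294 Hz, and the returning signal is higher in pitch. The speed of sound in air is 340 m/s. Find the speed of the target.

5.2 m/s

Double Doppler shift off a moving reflector: f₂ = f₀ · (v + u)/(v − u) (u > 0 toward emitter).
Returning signal is higher, so f₂ = f₀ + Δf = 41500 + 1294 = 42794 Hz.
Rearranging, u = v · (f₂ − f₀)/(f₂ + f₀) = 340 × 1294/84294 ≈ 5.2 m/s.
So the target is moving at 5.2 m/s toward the emitter.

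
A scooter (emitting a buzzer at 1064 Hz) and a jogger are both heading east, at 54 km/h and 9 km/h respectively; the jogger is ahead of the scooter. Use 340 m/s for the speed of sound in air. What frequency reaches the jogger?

54 km/h = 15 m/s; 9 km/h = 2.5 m/s.
The jogger is ahead, so the scooter is moving toward it while the jogger is moving away from the scooter.
With source approaching and observer receding, f' = f · (v − v_o)/(v − v_s).
f' = 1064 × (340 − 2.5)/(340 − 15) = 1064 × 337.5/325 ≈ 1105 Hz.

1105 Hz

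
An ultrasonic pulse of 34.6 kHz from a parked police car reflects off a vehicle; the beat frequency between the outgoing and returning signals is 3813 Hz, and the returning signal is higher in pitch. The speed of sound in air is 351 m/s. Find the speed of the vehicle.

18.3 m/s

Double Doppler shift off a moving reflector: f₂ = f₀ · (v + u)/(v − u) (u > 0 toward emitter).
Returning signal is higher, so f₂ = f₀ + Δf = 34600 + 3813 = 38413 Hz.
Rearranging, u = v · (f₂ − f₀)/(f₂ + f₀) = 351 × 3813/73013 ≈ 18.3 m/s.
So the vehicle is moving at 18.3 m/s toward the emitter.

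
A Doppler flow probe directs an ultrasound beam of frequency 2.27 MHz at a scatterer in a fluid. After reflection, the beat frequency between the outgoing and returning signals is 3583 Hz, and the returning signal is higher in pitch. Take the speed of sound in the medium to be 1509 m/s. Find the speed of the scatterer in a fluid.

Double Doppler shift off a moving reflector: f₂ = f₀ · (v + u)/(v − u) (u > 0 toward emitter).
Returning signal is higher, so f₂ = f₀ + Δf = 2270000 + 3583 = 2273583 Hz.
Rearranging, u = v · (f₂ − f₀)/(f₂ + f₀) = 1509 × 3583/4543583 ≈ 1.19 m/s.
So the scatterer in a fluid is moving at 1.19 m/s toward the emitter.

1.19 m/s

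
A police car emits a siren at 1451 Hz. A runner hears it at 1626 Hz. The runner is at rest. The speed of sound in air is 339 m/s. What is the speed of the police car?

36 m/s

f' > f, so the police car is approaching.
f' = f · v/(v − v_s) ⇒ v_s = v · |1 − f/f'|.
v_s = 339 × |1 − 1451/1626| = 339 × 0.1076 ≈ 36 m/s.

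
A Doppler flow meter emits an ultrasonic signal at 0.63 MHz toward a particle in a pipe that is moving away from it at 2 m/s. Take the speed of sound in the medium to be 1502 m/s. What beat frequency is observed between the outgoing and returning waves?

The particle in a pipe first receives the wave as a moving observer: f₁ = f₀ · (v − u)/v = 0.63 × (1502 − 2)/1502 ≈ 0.629161 MHz.
The reflection then acts as a moving source: f₂ = f₁ · v/(v + u) ≈ 0.628324 MHz.
Equivalently f₂ = f₀ · (v − u)/(v + u).
Beat frequency (with f₀ = 630000 Hz): |f₂ − f₀| = 2u·f₀/(v + u) = 2 × 2 × 630000/1504 ≈ 1676 Hz.

1676 Hz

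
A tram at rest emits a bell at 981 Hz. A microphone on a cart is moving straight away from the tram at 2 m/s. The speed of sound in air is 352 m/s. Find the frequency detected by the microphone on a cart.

975 Hz

Only the observer moves, away from the source, so f' = f · (v − v_o)/v.
f' = 981 × (352 − 2)/352 = 981 × 350/352 ≈ 975 Hz.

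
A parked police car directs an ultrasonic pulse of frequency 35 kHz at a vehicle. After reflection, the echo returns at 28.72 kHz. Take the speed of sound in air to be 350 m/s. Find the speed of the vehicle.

Double Doppler shift off a moving reflector: f₂ = f₀ · (v + u)/(v − u) (u > 0 toward emitter).
Rearranging, u = v · (f₂ − f₀)/(f₂ + f₀) = 350 × -6.28/63.72 ≈ -34 m/s.
So the vehicle is moving at 34 m/s away from the emitter.

34 m/s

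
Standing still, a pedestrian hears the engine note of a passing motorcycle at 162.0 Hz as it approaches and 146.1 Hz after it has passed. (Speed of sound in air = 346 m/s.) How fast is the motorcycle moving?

f₁/f₂ = (v + v_s)/(v − v_s), so v_s = v · (f₁ − f₂)/(f₁ + f₂).
v_s = 346 × (162.0 − 146.1)/(162.0 + 146.1) = 346 × 15.9/308.1 ≈ 17.9 m/s.

17.9 m/s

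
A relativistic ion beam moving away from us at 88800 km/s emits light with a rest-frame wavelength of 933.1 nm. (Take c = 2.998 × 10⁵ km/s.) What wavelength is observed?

β = v/c = 88800/299800 = 0.2962.
Relativistic Doppler for wavelength: λ' = λ₀ · √((1 + β)/(1 − β)).
λ' = 933.1 × √(1.2962/0.7038) = 933.1 × 1.35709 ≈ 1266.3 nm.

1266.3 nm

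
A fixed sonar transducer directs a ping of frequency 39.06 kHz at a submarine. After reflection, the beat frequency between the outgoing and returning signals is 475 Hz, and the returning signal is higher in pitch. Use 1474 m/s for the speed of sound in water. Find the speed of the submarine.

8.9 m/s

Double Doppler shift off a moving reflector: f₂ = f₀ · (v + u)/(v − u) (u > 0 toward emitter).
Returning signal is higher, so f₂ = f₀ + Δf = 39060 + 475 = 39535 Hz.
Rearranging, u = v · (f₂ − f₀)/(f₂ + f₀) = 1474 × 475/78595 ≈ 8.9 m/s.
So the submarine is moving at 8.9 m/s toward the emitter.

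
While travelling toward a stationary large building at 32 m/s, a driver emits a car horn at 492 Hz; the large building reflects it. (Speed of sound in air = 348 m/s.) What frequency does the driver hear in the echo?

The large building receives the sound from a moving source: f₁ = f₀ · v/(v − v_e) = 492 × 348/316 ≈ 542 Hz.
On the return leg the driver is a moving observer: f₂ = f₁ · (v + v_e)/v = 542 × 380/348 ≈ 592 Hz.
Equivalently f₂ = f₀ · (v + v_e)/(v − v_e).

592 Hz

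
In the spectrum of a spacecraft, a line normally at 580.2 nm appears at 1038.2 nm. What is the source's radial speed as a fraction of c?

0.524c

λ'/λ₀ = 1.7894 > 1 (redshift), so the source is receding.
λ'/λ₀ = √((1 + β)/(1 − β)) for a receding source ⇒ β = (r² − 1)/(r² + 1) with r = λ'/λ₀.
β = (3.2019 − 1)/(3.2019 + 1) ≈ 0.524.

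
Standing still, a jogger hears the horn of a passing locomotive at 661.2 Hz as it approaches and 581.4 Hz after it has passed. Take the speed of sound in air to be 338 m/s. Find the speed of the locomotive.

f₁/f₂ = (v + v_s)/(v − v_s), so v_s = v · (f₁ − f₂)/(f₁ + f₂).
v_s = 338 × (661.2 − 581.4)/(661.2 + 581.4) = 338 × 79.8/1242.6 ≈ 21.7 m/s.

21.7 m/s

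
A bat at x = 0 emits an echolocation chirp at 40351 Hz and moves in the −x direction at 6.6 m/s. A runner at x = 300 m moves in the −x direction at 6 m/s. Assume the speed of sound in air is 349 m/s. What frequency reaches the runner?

The observer lies on the +x side, so the source is heading away from the observer and the observer is heading toward the source.
Both move, so f' = f · (v + v_o)/(v + v_s).
f' = 40351 × (349 + 6)/(349 + 6.6) = 40351 × 355/355.6 ≈ 40283 Hz.

40283 Hz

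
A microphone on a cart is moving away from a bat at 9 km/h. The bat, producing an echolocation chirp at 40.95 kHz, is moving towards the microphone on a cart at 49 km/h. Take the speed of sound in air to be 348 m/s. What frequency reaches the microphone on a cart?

42.3 kHz

49 km/h = 13.61 m/s; 9 km/h = 2.5 m/s.
General Doppler shift: f' = f · (v − v_o)/(v − v_s).
f' = 40.95 × (348 − 2.5)/(348 − 13.61) = 40.95 × 345.5/334.39 ≈ 42.3 kHz.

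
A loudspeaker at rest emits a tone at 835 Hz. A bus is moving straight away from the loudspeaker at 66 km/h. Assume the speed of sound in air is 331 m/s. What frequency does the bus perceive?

66 km/h = 18.33 m/s.
Only the observer moves, away from the source, so f' = f · (v − v_o)/v.
f' = 835 × (331 − 18.33)/331 = 835 × 312.67/331 ≈ 789 Hz.

789 Hz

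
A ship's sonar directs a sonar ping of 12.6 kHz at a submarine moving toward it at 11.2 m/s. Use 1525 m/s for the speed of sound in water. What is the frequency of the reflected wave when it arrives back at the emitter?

12.79 kHz

At the submarine (a moving observer), f₁ = f₀ · (v + u)/v = 12.6 × 1536.2/1525 ≈ 12.69 kHz.
The reflection then acts as a moving source: f₂ = f₁ · v/(v − u) ≈ 12.79 kHz.
Equivalently f₂ = f₀ · (v + u)/(v − u).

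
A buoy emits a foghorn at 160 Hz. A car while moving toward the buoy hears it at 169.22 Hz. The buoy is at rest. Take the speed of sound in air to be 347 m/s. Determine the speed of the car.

f' = f · (v + v_o)/v ⇒ v_o = v · |f'/f − 1|.
v_o = 347 × |169.22/160 − 1| = 347 × 0.05763 ≈ 20.0 m/s.

20.0 m/s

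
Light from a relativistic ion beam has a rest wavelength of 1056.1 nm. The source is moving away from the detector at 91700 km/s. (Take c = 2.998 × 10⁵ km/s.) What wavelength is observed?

β = v/c = 91700/299800 = 0.3059.
Relativistic Doppler for wavelength: λ' = λ₀ · √((1 + β)/(1 − β)).
λ' = 1056.1 × √(1.3059/0.6941) = 1056.1 × 1.37161 ≈ 1448.6 nm.

1448.6 nm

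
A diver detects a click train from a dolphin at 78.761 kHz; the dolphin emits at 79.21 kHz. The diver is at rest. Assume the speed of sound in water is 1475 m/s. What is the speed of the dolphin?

8.4 m/s

f' < f, so the dolphin is receding.
f' = f · v/(v + v_s) ⇒ v_s = v · |1 − f/f'|.
v_s = 1475 × |1 − 79.21/78.761| = 1475 × 0.005701 ≈ 8.4 m/s.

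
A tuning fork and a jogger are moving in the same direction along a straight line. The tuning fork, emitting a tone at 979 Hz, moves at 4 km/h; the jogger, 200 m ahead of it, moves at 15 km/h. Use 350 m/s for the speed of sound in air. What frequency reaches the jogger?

970 Hz

4 km/h = 1.111 m/s; 15 km/h = 4.167 m/s.
The jogger is ahead, so the tuning fork is moving toward it while the jogger is moving away from the tuning fork.
General Doppler shift: f' = f · (v − v_o)/(v − v_s).
f' = 979 × (350 − 4.167)/(350 − 1.111) = 979 × 345.83/348.89 ≈ 970 Hz.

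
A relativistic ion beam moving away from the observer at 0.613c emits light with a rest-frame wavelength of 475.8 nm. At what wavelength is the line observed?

Relativistic Doppler for wavelength: λ' = λ₀ · √((1 + β)/(1 − β)).
λ' = 475.8 × √(1.6130/0.3870) = 475.8 × 2.04156 ≈ 971.4 nm.

971.4 nm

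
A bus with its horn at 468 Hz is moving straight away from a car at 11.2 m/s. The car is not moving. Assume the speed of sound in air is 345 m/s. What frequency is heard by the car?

453 Hz

Only the source moves, away from the listener, so f' = f · v/(v + v_s).
f' = 468 × 345/(345 + 11.2) = 468 × 345/356.2 ≈ 453 Hz.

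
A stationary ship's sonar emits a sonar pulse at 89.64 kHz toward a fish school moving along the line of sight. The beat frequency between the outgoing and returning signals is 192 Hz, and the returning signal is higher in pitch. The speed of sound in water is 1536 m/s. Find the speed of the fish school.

1.64 m/s

Double Doppler shift off a moving reflector: f₂ = f₀ · (v + u)/(v − u) (u > 0 toward emitter).
Returning signal is higher, so f₂ = f₀ + Δf = 89640 + 192 = 89832 Hz.
Rearranging, u = v · (f₂ − f₀)/(f₂ + f₀) = 1536 × 192/179472 ≈ 1.64 m/s.
So the fish school is moving at 1.64 m/s toward the emitter.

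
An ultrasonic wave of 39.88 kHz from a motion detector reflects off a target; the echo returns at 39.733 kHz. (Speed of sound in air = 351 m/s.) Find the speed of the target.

0.65 m/s

Double Doppler shift off a moving reflector: f₂ = f₀ · (v + u)/(v − u) (u > 0 toward emitter).
Rearranging, u = v · (f₂ − f₀)/(f₂ + f₀) = 351 × -0.147/79.613 ≈ -0.65 m/s.
So the target is moving at 0.65 m/s away from the emitter.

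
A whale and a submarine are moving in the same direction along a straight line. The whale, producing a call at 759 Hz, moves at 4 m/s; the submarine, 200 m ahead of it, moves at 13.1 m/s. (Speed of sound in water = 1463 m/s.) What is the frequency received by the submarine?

754 Hz

The submarine is ahead, so the whale is moving toward it while the submarine is moving away from the whale.
Both move, so f' = f · (v − v_o)/(v − v_s).
f' = 759 × (1463 − 13.1)/(1463 − 4) = 759 × 1449.9/1459 ≈ 754 Hz.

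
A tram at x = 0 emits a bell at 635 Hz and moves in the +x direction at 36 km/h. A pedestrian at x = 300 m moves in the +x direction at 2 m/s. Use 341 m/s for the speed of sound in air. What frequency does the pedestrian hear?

36 km/h = 10 m/s.
The observer lies on the +x side, so the source is heading toward the observer and the observer is heading away from the source.
With source approaching and observer receding, f' = f · (v − v_o)/(v − v_s).
f' = 635 × (341 − 2)/(341 − 10) = 635 × 339/331 ≈ 650 Hz.

650 Hz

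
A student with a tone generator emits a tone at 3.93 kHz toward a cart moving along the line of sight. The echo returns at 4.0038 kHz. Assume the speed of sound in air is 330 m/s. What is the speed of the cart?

Double Doppler shift off a moving reflector: f₂ = f₀ · (v + u)/(v − u) (u > 0 toward emitter).
Rearranging, u = v · (f₂ − f₀)/(f₂ + f₀) = 330 × 0.0738/7.9338 ≈ 3.1 m/s.
So the cart is moving at 3.1 m/s toward the emitter.

3.1 m/s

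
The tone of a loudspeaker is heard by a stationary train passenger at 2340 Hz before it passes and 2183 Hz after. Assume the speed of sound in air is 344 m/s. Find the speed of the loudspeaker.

11.9 m/s

f₁/f₂ = (v + v_s)/(v − v_s), so v_s = v · (f₁ − f₂)/(f₁ + f₂).
v_s = 344 × (2340 − 2183)/(2340 + 2183) = 344 × 157/4523 ≈ 11.9 m/s.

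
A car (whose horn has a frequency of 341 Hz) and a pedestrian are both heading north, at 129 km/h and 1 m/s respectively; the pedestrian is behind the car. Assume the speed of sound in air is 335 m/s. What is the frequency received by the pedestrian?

309 Hz

129 km/h = 35.83 m/s.
The pedestrian is behind, so the car is moving away from it while the pedestrian is moving toward the car.
With source receding and observer approaching, f' = f · (v + v_o)/(v + v_s).
f' = 341 × (335 + 1)/(335 + 35.83) = 341 × 336/370.83 ≈ 309 Hz.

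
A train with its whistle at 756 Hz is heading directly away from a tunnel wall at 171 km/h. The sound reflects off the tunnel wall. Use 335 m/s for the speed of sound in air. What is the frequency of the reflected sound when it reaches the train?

568 Hz

171 km/h = 47.5 m/s.
The tunnel wall receives the sound from a moving source: f₁ = f₀ · v/(v + v_e) = 756 × 335/382.5 ≈ 662 Hz.
On the return leg the train is a moving observer: f₂ = f₁ · (v − v_e)/v = 662 × 287.5/335 ≈ 568 Hz.
Equivalently f₂ = f₀ · (v − v_e)/(v + v_e).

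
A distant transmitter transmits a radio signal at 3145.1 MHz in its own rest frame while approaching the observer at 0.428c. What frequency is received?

Relativistic Doppler for frequency: f' = f₀ · √((1 + β)/(1 − β)).
f' = 3145.1 × √(1.4280/0.5720) = 3145.1 × 1.58003 ≈ 4969.4 MHz.

4969.4 MHz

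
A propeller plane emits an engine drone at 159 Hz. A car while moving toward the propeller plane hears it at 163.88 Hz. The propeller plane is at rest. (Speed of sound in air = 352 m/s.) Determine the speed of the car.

10.8 m/s

f' = f · (v + v_o)/v ⇒ v_o = v · |f'/f − 1|.
v_o = 352 × |163.88/159 − 1| = 352 × 0.03069 ≈ 10.8 m/s.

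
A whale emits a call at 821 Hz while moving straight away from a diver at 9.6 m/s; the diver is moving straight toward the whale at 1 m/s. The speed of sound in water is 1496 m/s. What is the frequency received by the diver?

816 Hz

Both move, so f' = f · (v + v_o)/(v + v_s).
f' = 821 × (1496 + 1)/(1496 + 9.6) = 821 × 1497/1505.6 ≈ 816 Hz.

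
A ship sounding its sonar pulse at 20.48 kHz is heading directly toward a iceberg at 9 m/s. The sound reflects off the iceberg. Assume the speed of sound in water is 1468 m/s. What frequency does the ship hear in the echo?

20.7 kHz

The iceberg receives the sound from a moving source: f₁ = f₀ · v/(v − v_e) = 20.48 × 1468/1459 ≈ 20.6 kHz.
On the return leg the ship is a moving observer: f₂ = f₁ · (v + v_e)/v = 20.6 × 1477/1468 ≈ 20.7 kHz.
Equivalently f₂ = f₀ · (v + v_e)/(v − v_e).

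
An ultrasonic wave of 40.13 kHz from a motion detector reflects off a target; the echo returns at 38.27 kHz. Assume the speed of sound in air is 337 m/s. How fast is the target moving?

Double Doppler shift off a moving reflector: f₂ = f₀ · (v + u)/(v − u) (u > 0 toward emitter).
Rearranging, u = v · (f₂ − f₀)/(f₂ + f₀) = 337 × -1.86/78.40 ≈ -8.0 m/s.
So the target is moving at 8.0 m/s away from the emitter.

8.0 m/s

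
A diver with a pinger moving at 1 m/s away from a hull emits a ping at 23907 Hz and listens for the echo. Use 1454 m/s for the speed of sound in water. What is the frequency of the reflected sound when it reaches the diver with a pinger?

23874 Hz

The hull receives the sound from a moving source: f₁ = f₀ · v/(v + v_e) = 23907 × 1454/1455 ≈ 23891 Hz.
On the return leg the diver with a pinger is a moving observer: f₂ = f₁ · (v − v_e)/v = 23891 × 1453/1454 ≈ 23874 Hz.
Equivalently f₂ = f₀ · (v − v_e)/(v + v_e).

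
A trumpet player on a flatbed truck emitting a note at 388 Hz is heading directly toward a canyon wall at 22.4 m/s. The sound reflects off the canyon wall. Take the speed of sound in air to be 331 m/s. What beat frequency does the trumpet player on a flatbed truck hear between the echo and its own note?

56.3 Hz

The canyon wall receives the sound from a moving source: f₁ = f₀ · v/(v − v_e) = 388 × 331/308.6 ≈ 416.2 Hz.
On the return leg the trumpet player on a flatbed truck is a moving observer: f₂ = f₁ · (v + v_e)/v = 416.2 × 353.4/331 ≈ 444.3 Hz.
Equivalently f₂ = f₀ · (v + v_e)/(v − v_e).
Beat against the emitted tone: |f₂ − f₀| = 2v_e·f₀/(v − v_e) = 2 × 22.4 × 388/308.6 ≈ 56.3 Hz.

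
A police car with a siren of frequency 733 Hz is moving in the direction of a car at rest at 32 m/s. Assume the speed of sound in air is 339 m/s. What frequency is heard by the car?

809 Hz

Moving source, stationary observer: f' = f · v/(v − v_s) since the source is approaching.
f' = 733 × 339/(339 − 32) = 733 × 339/307 ≈ 809 Hz.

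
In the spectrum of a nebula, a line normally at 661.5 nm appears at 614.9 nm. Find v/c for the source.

0.073c

λ'/λ₀ = 0.9296 < 1 (blueshift), so the source is approaching.
λ'/λ₀ = √((1 − β)/(1 + β)) for an approaching source ⇒ β = (1 − r²)/(1 + r²) with r = λ'/λ₀.
β = (1 − 0.8641)/(1 + 0.8641) ≈ 0.073.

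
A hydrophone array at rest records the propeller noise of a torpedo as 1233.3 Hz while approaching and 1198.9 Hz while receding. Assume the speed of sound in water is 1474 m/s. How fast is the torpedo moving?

f₁/f₂ = (v + v_s)/(v − v_s), so v_s = v · (f₁ − f₂)/(f₁ + f₂).
v_s = 1474 × (1233.3 − 1198.9)/(1233.3 + 1198.9) = 1474 × 34.4/2432.2 ≈ 20.8 m/s.

20.8 m/s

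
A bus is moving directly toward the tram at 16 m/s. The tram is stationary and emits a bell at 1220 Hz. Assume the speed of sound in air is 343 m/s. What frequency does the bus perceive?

Only the observer moves, toward the source, so f' = f · (v + v_o)/v.
f' = 1220 × (343 + 16)/343 = 1220 × 359/343 ≈ 1277 Hz.

1277 Hz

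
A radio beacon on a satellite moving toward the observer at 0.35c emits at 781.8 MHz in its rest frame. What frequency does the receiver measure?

1126.7 MHz

Relativistic Doppler for frequency: f' = f₀ · √((1 + β)/(1 − β)).
f' = 781.8 × √(1.3500/0.6500) = 781.8 × 1.44115 ≈ 1126.7 MHz.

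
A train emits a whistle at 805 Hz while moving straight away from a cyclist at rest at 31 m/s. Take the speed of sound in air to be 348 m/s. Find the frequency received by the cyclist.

739 Hz

With the source moving away from a stationary observer, f' = f · v/(v + v_s).
f' = 805 × 348/(348 + 31) = 805 × 348/379 ≈ 739 Hz.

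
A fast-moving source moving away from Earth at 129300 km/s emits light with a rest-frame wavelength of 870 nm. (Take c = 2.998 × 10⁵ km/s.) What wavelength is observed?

1380.2 nm

β = v/c = 129300/299800 = 0.4313.
Relativistic Doppler for wavelength: λ' = λ₀ · √((1 + β)/(1 − β)).
λ' = 870 × √(1.4313/0.5687) = 870 × 1.58642 ≈ 1380.2 nm.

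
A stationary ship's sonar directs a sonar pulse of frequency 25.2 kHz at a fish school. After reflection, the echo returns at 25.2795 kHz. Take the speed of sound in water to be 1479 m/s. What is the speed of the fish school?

2.33 m/s

Double Doppler shift off a moving reflector: f₂ = f₀ · (v + u)/(v − u) (u > 0 toward emitter).
Rearranging, u = v · (f₂ − f₀)/(f₂ + f₀) = 1479 × 0.0795/50.4795 ≈ 2.33 m/s.
So the fish school is moving at 2.33 m/s toward the emitter.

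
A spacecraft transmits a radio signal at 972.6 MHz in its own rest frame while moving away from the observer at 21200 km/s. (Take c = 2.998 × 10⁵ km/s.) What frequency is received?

906.1 MHz

β = v/c = 21200/299800 = 0.0707.
Relativistic Doppler for frequency: f' = f₀ · √((1 − β)/(1 + β)).
f' = 972.6 × √(0.9293/1.0707) = 972.6 × 0.93162 ≈ 906.1 MHz.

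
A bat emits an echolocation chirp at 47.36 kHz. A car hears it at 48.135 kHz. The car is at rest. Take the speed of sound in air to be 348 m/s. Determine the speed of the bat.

5.6 m/s

f' > f, so the bat is approaching.
f' = f · v/(v − v_s) ⇒ v_s = v · |1 − f/f'|.
v_s = 348 × |1 − 47.36/48.135| = 348 × 0.0161 ≈ 5.6 m/s.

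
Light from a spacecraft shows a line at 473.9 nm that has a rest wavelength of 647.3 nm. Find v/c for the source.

λ'/λ₀ = 0.7321 < 1 (blueshift), so the source is approaching.
λ'/λ₀ = √((1 − β)/(1 + β)) for an approaching source ⇒ β = (1 − r²)/(1 + r²) with r = λ'/λ₀.
β = (1 − 0.5360)/(1 + 0.5360) ≈ 0.302.

0.302c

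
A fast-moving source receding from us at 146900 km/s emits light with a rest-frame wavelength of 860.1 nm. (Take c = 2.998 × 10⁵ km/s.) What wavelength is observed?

1470.1 nm

β = v/c = 146900/299800 = 0.4900.
Relativistic Doppler for wavelength: λ' = λ₀ · √((1 + β)/(1 − β)).
λ' = 860.1 × √(1.4900/0.5100) = 860.1 × 1.70924 ≈ 1470.1 nm.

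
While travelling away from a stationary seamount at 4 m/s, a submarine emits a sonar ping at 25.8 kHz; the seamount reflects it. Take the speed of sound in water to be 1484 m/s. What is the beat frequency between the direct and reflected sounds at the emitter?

The seamount receives the sound from a moving source: f₁ = f₀ · v/(v + v_e) = 25.8 × 1484/1488 ≈ 25.7306 kHz.
On the return leg the submarine is a moving observer: f₂ = f₁ · (v − v_e)/v = 25.7306 × 1480/1484 ≈ 25.6613 kHz.
Beat against the emitted tone (with f₀ = 25800 Hz): |f₂ − f₀| = 2v_e·f₀/(v + v_e) = 2 × 4 × 25800/1488 ≈ 139 Hz.

139 Hz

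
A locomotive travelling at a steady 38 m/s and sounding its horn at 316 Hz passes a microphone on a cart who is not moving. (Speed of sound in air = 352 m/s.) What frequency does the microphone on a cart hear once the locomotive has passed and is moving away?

285 Hz

Receding: f₂ = f · v/(v + v_s) = 316 × 352/390 ≈ 285 Hz.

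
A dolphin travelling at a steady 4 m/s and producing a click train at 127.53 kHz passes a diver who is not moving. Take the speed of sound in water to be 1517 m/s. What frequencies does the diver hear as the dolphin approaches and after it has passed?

127.9 kHz approaching; 127.2 kHz receding

Approaching: f₁ = f · v/(v − v_s) = 127.53 × 1517/1513 ≈ 127.9 kHz.
Receding: f₂ = f · v/(v + v_s) = 127.53 × 1517/1521 ≈ 127.2 kHz.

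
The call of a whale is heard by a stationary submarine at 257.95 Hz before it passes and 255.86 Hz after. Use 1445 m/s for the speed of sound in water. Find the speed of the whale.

5.9 m/s

f₁/f₂ = (v + v_s)/(v − v_s), so v_s = v · (f₁ − f₂)/(f₁ + f₂).
v_s = 1445 × (257.95 − 255.86)/(257.95 + 255.86) = 1445 × 2.09/513.81 ≈ 5.9 m/s.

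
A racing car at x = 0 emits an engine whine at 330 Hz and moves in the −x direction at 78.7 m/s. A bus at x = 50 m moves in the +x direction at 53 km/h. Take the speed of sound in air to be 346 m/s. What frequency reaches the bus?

257 Hz

53 km/h = 14.72 m/s.
The observer lies on the +x side, so the source is heading away from the observer and the observer is heading away from the source.
General Doppler shift: f' = f · (v − v_o)/(v + v_s).
f' = 330 × (346 − 14.72)/(346 + 78.7) = 330 × 331.28/424.7 ≈ 257 Hz.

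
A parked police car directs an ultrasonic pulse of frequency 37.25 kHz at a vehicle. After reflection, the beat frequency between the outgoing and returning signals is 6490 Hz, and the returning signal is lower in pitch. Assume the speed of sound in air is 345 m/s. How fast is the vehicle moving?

33 m/s

Double Doppler shift off a moving reflector: f₂ = f₀ · (v + u)/(v − u) (u > 0 toward emitter).
Returning signal is lower, so f₂ = f₀ − Δf = 37250 − 6490 = 30760 Hz.
Rearranging, u = v · (f₂ − f₀)/(f₂ + f₀) = 345 × -6490/68010 ≈ -33 m/s.
So the vehicle is moving at 33 m/s away from the emitter.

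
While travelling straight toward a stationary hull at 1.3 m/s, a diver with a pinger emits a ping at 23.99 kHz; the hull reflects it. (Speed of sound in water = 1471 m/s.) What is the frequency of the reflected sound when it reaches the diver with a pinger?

The hull receives the sound from a moving source: f₁ = f₀ · v/(v − v_e) = 23.99 × 1471/1469.7 ≈ 24.0 kHz.
On the return leg the diver with a pinger is a moving observer: f₂ = f₁ · (v + v_e)/v = 24.0 × 1472.3/1471 ≈ 24.0 kHz.
Equivalently f₂ = f₀ · (v + v_e)/(v − v_e).

24.0 kHz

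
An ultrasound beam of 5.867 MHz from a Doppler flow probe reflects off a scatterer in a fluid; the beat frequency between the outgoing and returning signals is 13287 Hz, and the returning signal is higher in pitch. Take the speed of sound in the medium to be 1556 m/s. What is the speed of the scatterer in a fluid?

Double Doppler shift off a moving reflector: f₂ = f₀ · (v + u)/(v − u) (u > 0 toward emitter).
Returning signal is higher, so f₂ = f₀ + Δf = 5867000 + 13287 = 5880287 Hz.
Rearranging, u = v · (f₂ − f₀)/(f₂ + f₀) = 1556 × 13287/11747287 ≈ 1.76 m/s.
So the scatterer in a fluid is moving at 1.76 m/s toward the emitter.

1.76 m/s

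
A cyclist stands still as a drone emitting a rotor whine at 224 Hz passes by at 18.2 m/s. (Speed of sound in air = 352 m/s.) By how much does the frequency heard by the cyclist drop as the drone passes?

Approaching: f₁ = f · v/(v − v_s) = 224 × 352/333.8 ≈ 236.2 Hz.
Receding: f₂ = f · v/(v + v_s) = 224 × 352/370.2 ≈ 213.0 Hz.
Drop: f₁ − f₂ = 2f·v·v_s/(v² − v_s²) = 2 × 224 × 352 × 18.2/(352² − 18.2²) ≈ 23.2 Hz.

23.2 Hz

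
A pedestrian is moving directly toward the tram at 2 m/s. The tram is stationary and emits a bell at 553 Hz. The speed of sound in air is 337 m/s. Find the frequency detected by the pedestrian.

556 Hz

Moving observer, stationary source: f' = f · (v + v_o)/v.
f' = 553 × (337 + 2)/337 = 553 × 339/337 ≈ 556 Hz.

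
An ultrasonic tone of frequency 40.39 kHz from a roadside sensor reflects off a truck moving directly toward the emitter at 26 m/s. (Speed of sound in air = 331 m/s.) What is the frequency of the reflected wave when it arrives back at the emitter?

At the truck (a moving observer), f₁ = f₀ · (v + u)/v = 40.39 × 357/331 ≈ 43.6 kHz.
On reflection it acts as a source moving toward the stationary detector: f₂ = f₁ · v/(v − u) = 43.6 × 331/305 ≈ 47.3 kHz.
Equivalently f₂ = f₀ · (v + u)/(v − u).

47.3 kHz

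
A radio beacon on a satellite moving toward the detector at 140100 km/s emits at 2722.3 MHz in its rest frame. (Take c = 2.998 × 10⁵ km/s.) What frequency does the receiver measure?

4518.1 MHz

β = v/c = 140100/299800 = 0.4673.
Relativistic Doppler for frequency: f' = f₀ · √((1 + β)/(1 − β)).
f' = 2722.3 × √(1.4673/0.5327) = 2722.3 × 1.65968 ≈ 4518.1 MHz.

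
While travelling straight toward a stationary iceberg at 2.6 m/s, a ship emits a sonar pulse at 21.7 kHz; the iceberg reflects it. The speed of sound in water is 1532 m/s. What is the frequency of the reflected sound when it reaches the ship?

21.8 kHz

The iceberg receives the sound from a moving source: f₁ = f₀ · v/(v − v_e) = 21.7 × 1532/1529.4 ≈ 21.7 kHz.
On the return leg the ship is a moving observer: f₂ = f₁ · (v + v_e)/v = 21.7 × 1534.6/1532 ≈ 21.8 kHz.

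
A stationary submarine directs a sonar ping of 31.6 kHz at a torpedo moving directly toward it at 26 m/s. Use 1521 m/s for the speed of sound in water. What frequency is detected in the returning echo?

The torpedo first receives the wave as a moving observer: f₁ = f₀ · (v + u)/v = 31.6 × (1521 + 26)/1521 ≈ 32.1 kHz.
On reflection it acts as a source moving toward the stationary detector: f₂ = f₁ · v/(v − u) = 32.1 × 1521/1495 ≈ 32.7 kHz.

32.7 kHz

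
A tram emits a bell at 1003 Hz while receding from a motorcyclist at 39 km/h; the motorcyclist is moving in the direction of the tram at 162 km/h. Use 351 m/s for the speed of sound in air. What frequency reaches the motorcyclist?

1098 Hz

39 km/h = 10.83 m/s; 162 km/h = 45 m/s.
General Doppler shift: f' = f · (v + v_o)/(v + v_s).
f' = 1003 × (351 + 45)/(351 + 10.83) = 1003 × 396/361.83 ≈ 1098 Hz.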